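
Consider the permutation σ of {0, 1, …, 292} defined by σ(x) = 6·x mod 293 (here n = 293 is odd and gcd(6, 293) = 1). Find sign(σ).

Trace 15: π^k(15) = [15, 90, 247, 17, 102, 26, 156] for k=0..6.
Decompose π into cycles: lengths [146, 146, 1] (3 cycles, including the fixed point 0).
3 cycles on 293: each ℓ→(−1)^(ℓ−1), product (−1)^290 = +1.
Zolotarev: (6|293) = +1, matching the cycle-count sign.

+1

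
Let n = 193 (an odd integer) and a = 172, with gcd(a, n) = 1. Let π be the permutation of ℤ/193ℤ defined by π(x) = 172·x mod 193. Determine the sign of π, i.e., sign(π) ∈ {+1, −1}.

+1

Start at x=138: 138 → 190 → 63 → 28 → 184 → 189 → 84 → … (one orbit).
Decompose π into cycles: lengths [48, 48, 48, 48, 1] (5 cycles, including the fixed point 0).
sign(π) = (−1)^{n − #cycles} = (−1)^{193−5} = (−1)^188 = +1.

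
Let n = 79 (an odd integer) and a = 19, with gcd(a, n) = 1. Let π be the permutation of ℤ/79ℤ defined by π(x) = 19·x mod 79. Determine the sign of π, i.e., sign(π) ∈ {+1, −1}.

Orbit of 46 under x↦19x: [46, 5, 16, 67, 9, 13, 10]… (length divides ord_79(19)).
Cycle lengths of π_19 on ℤ/79ℤ: [39, 39, 1]; 3 cycles in total.
3 cycles on 79: each ℓ→(−1)^(ℓ−1), product (−1)^76 = +1.

+1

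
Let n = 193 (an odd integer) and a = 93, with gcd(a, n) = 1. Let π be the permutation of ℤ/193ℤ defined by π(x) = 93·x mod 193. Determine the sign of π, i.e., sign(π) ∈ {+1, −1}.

+1

Start at x=100: 100 → 36 → 67 → 55 → 97 → 143 → 175 → … (one orbit).
Cycle type of π: 96×2 + 1; total 3 cycles.
With 3 cycles on 193 points, sign = (−1)^{193−3} = +1.
Zolotarev: (93|193) = +1, matching the cycle-count sign.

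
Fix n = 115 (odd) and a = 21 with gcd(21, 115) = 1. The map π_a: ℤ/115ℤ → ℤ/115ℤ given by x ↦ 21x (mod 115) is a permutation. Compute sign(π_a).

Start at x=11: 11 → 1 → 21 → 96 → 61 → 16 → 106 → … (one orbit).
Decompose π into cycles: lengths [22, 22, 22, 22, 22, 1, 1, 1, 1, 1] (10 cycles, including the fixed point 0).
Σ(ℓ_i−1) = 115−10 = 105; sign = (−1)^105 = -1.

-1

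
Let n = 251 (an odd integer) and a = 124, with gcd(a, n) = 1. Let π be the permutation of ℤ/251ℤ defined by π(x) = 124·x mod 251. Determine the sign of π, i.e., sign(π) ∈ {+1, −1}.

+1

Start at x=106: 106 → 92 → 113 → 207 → 66 → 152 → 23 → … (one orbit).
Cycle lengths of π_124 on ℤ/251ℤ: [125, 125, 1]; 3 cycles in total.
sign(π) = (−1)^{n − #cycles} = (−1)^{251−3} = (−1)^248 = +1.
Via Zolotarev, sign(π_{124}) = (124|251) = +1.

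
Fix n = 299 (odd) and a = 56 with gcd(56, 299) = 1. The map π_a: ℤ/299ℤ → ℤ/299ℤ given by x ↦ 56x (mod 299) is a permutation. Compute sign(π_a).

Start at x=146: 146 → 103 → 87 → 88 → 144 → 290 → 94 → … (one orbit).
8 cycles of lengths [66, 66, 66, 66, 22, 6, 6, 1].
Σ(ℓ_i−1) = 299−8 = 291; sign = (−1)^291 = -1.
The Jacobi symbol (56|299) = -1 (Zolotarev) agrees.

-1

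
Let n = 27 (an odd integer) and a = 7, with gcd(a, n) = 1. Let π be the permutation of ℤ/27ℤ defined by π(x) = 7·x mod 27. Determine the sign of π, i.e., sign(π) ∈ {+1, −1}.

Start at x=4: 4 → 1 → 7 → 22 → 19 → 25 → 13 → … (one orbit).
Cycle lengths of π_7 on ℤ/27ℤ: [9, 9, 3, 3, 1, 1, 1]; 7 cycles in total.
With 7 cycles on 27 points, sign = (−1)^{27−7} = +1.
Via Zolotarev, sign(π_{7}) = (7|27) = +1.

+1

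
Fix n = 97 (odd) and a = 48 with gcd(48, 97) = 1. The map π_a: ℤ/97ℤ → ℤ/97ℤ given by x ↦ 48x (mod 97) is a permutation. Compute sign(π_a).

Trace 81: π^k(81) = [81, 8, 93, 2, 96, 49, 24] for k=0..6.
The orbit structure of x ↦ 48x mod 97: 3 orbits of sizes [48, 48, 1].
n − c = 97 − 3 = 94; sign = (−1)^94 = +1.
Zolotarev: (48|97) = +1, matching the cycle-count sign.

+1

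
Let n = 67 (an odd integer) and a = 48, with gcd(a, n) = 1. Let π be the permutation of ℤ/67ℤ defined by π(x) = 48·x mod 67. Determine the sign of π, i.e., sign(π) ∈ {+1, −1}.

-1

Start at x=18: 18 → 60 → 66 → 19 → 41 → 25 → 61 → … (one orbit).
2 cycles of lengths [66, 1].
67 − 2 = 65 transpositions; sign(π) = (−1)^65 = -1.
Zolotarev: (48|67) = -1, matching the cycle-count sign.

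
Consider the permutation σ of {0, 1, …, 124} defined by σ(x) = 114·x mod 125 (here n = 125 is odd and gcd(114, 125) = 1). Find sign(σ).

Trace 79: π^k(79) = [79, 6, 59, 101, 14, 96, 69] for k=0..6.
Decompose π into cycles: lengths [50, 50, 10, 10, 2, 2, 1] (7 cycles, including the fixed point 0).
n − c = 125 − 7 = 118; sign = (−1)^118 = +1.

+1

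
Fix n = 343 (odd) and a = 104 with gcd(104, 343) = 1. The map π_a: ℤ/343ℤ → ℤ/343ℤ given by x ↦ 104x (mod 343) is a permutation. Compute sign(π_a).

Trace 209: π^k(209) = [209, 127, 174, 260, 286, 246, 202] for k=0..6.
Cycle lengths of π_104 on ℤ/343ℤ: [98, 98, 98, 14, 14, 14, 2, 2, 2, 1]; 10 cycles in total.
n − c = 343 − 10 = 333; sign = (−1)^333 = -1.

-1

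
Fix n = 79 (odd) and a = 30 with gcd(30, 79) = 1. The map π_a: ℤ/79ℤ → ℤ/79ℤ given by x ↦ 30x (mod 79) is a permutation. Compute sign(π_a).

Trace 8: π^k(8) = [8, 3, 11, 14, 25, 39, 64] for k=0..6.
2 cycles of lengths [78, 1].
2 cycles on 79: each ℓ→(−1)^(ℓ−1), product (−1)^77 = -1.

-1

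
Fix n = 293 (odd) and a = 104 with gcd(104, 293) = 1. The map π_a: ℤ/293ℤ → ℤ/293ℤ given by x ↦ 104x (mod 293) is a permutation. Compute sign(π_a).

+1

Trace 156: π^k(156) = [156, 109, 202, 205, 224, 149, 260] for k=0..6.
π_104 has 3 disjoint cycles with lengths [146, 146, 1] on {0,…,292}.
3 cycles on 293: each ℓ→(−1)^(ℓ−1), product (−1)^290 = +1.
Check: (104/293) = +1 by Zolotarev.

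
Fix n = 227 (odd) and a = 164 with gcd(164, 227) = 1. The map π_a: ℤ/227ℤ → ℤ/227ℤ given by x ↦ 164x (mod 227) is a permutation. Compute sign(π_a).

Orbit of 28 under x↦164x: [28, 52, 129, 45, 116, 183, 48]… (length divides ord_227(164)).
2 cycles of lengths [226, 1].
With 2 cycles on 227 points, sign = (−1)^{227−2} = -1.
Check: (164/227) = -1 by Zolotarev.

-1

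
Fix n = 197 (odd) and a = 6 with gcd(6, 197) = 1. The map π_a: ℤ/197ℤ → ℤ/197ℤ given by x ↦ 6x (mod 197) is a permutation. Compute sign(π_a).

+1

Trace 19: π^k(19) = [19, 114, 93, 164, 196, 191, 161] for k=0..6.
Cycle lengths of π_6 on ℤ/197ℤ: [14, 14, 14, 14, 14, 14, 14, 14, 14, 14, 14, 14, 14, 14, 1]; 15 cycles in total.
sign(π) = (−1)^{n − #cycles} = (−1)^{197−15} = (−1)^182 = +1.
The Jacobi symbol (6|197) = +1 (Zolotarev) agrees.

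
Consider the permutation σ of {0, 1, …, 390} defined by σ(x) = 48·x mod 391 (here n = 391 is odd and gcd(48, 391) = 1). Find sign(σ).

Orbit of 27 under x↦48x: [27, 123, 39, 308, 317, 358, 371]… (length divides ord_391(48)).
Cycle lengths of π_48 on ℤ/391ℤ: [176, 176, 16, 11, 11, 1]; 6 cycles in total.
391 − 6 = 385 transpositions; sign(π) = (−1)^385 = -1.
Zolotarev: (48|391) = -1, matching the cycle-count sign.

-1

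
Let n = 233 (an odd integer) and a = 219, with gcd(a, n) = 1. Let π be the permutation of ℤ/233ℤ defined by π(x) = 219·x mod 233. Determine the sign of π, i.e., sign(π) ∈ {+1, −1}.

+1

Trace 202: π^k(202) = [202, 201, 215, 19, 200, 229, 56] for k=0..6.
3 cycles of lengths [116, 116, 1].
3 cycles on 233: each ℓ→(−1)^(ℓ−1), product (−1)^230 = +1.
Zolotarev: (219|233) = +1, matching the cycle-count sign.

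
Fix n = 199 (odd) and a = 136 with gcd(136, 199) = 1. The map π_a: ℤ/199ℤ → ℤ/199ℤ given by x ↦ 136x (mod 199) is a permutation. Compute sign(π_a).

-1

Start at x=96: 96 → 121 → 138 → 62 → 74 → 114 → 181 → … (one orbit).
Decompose π into cycles: lengths [22, 22, 22, 22, 22, 22, 22, 22, 22, 1] (10 cycles, including the fixed point 0).
n − c = 199 − 10 = 189; sign = (−1)^189 = -1.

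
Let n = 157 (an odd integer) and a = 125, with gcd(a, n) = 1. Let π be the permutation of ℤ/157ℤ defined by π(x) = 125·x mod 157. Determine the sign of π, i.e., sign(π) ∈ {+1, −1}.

-1

Trace 79: π^k(79) = [79, 141, 41, 101, 65, 118, 149] for k=0..6.
π_125 has 4 disjoint cycles with lengths [52, 52, 52, 1] on {0,…,156}.
sign(π) = (−1)^{n − #cycles} = (−1)^{157−4} = (−1)^153 = -1.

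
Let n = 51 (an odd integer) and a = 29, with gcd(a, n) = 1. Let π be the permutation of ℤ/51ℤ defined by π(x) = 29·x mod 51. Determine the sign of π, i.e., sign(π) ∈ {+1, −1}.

+1

Orbit of 20 under x↦29x: [20, 19, 41, 16, 5, 43, 23]… (length divides ord_51(29)).
The orbit structure of x ↦ 29x mod 51: 5 orbits of sizes [16, 16, 16, 2, 1].
With 5 cycles on 51 points, sign = (−1)^{51−5} = +1.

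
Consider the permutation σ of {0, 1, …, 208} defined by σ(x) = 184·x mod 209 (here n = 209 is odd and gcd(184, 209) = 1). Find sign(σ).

Orbit of 50 under x↦184x: [50, 4, 109, 201, 200, 16, 18]… (length divides ord_209(184)).
5 cycles of lengths [90, 90, 18, 10, 1].
With 5 cycles on 209 points, sign = (−1)^{209−5} = +1.
The Jacobi symbol (184|209) = +1 (Zolotarev) agrees.

+1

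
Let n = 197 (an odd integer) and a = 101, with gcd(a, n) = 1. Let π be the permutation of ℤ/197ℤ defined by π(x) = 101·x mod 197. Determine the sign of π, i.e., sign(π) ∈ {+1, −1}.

+1

Start at x=23: 23 → 156 → 193 → 187 → 172 → 36 → 90 → … (one orbit).
5 cycles of lengths [49, 49, 49, 49, 1].
197 − 5 = 192 transpositions; sign(π) = (−1)^192 = +1.
(101|197)_J = +1 (Zolotarev's lemma cross-check).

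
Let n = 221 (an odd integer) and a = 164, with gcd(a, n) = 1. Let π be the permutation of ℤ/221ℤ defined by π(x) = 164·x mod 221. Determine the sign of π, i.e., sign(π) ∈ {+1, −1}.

Start at x=5: 5 → 157 → 112 → 25 → 122 → 118 → 125 → … (one orbit).
π_164 has 17 disjoint cycles with lengths [16, 16, 16, 16, 16, 16, 16, 16, 16, 16, 16, 16, 16, 4, 4, 4, 1] on {0,…,220}.
n − c = 221 − 17 = 204; sign = (−1)^204 = +1.
Via Zolotarev, sign(π_{164}) = (164|221) = +1.

+1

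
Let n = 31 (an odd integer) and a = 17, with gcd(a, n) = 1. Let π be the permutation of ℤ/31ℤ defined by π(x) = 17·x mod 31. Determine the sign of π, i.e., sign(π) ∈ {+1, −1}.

-1

Start at x=19: 19 → 13 → 4 → 6 → 9 → 29 → 28 → … (one orbit).
The orbit structure of x ↦ 17x mod 31: 2 orbits of sizes [30, 1].
n − c = 31 − 2 = 29; sign = (−1)^29 = -1.
Via Zolotarev, sign(π_{17}) = (17|31) = -1.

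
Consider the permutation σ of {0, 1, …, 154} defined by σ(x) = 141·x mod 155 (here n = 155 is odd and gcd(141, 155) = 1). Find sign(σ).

Start at x=16: 16 → 86 → 36 → 116 → 81 → 106 → 66 → … (one orbit).
Cycle type of π: 30×5 + 1×5; total 10 cycles.
10 cycles on 155: each ℓ→(−1)^(ℓ−1), product (−1)^145 = -1.
Zolotarev: (141|155) = -1, matching the cycle-count sign.

-1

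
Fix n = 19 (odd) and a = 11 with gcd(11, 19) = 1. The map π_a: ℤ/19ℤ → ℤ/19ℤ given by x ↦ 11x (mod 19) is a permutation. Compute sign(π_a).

+1

Orbit of 1 under x↦11x: [1, 11, 7]… (length divides ord_19(11)).
7 cycles of lengths [3, 3, 3, 3, 3, 3, 1].
n − c = 19 − 7 = 12; sign = (−1)^12 = +1.
Zolotarev: (11|19) = +1, matching the cycle-count sign.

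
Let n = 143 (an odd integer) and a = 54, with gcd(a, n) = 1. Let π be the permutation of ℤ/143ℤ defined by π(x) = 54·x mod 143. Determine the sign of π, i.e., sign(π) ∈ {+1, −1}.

+1

Trace 133: π^k(133) = [133, 32, 12, 76, 100, 109, 23] for k=0..6.
The orbit structure of x ↦ 54x mod 143: 17 orbits of sizes [12, 12, 12, 12, 12, 12, 12, 12, 12, 12, 12, 2, 2, 2, 2, 2, 1].
sign(π) = (−1)^{n − #cycles} = (−1)^{143−17} = (−1)^126 = +1.
Via Zolotarev, sign(π_{54}) = (54|143) = +1.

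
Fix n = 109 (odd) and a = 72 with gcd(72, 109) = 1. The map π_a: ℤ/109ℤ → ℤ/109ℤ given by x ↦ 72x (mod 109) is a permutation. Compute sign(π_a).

-1

Orbit of 20 under x↦72x: [20, 23, 21, 95, 82, 18, 97]… (length divides ord_109(72)).
π_72 has 2 disjoint cycles with lengths [108, 1] on {0,…,108}.
109 − 2 = 107 transpositions; sign(π) = (−1)^107 = -1.
Via Zolotarev, sign(π_{72}) = (72|109) = -1.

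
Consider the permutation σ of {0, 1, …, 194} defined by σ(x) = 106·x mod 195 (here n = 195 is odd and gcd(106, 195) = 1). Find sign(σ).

-1

Orbit of 151 under x↦106x: [151, 16, 136, 181, 76, 61, 31]… (length divides ord_195(106)).
Decompose π into cycles: lengths [12, 12, 12, 12, 12, 12, 12, 12, 12, 12, 12, 12, 12, 12, 12, 1, 1, 1, 1, 1, 1, 1, 1, 1, 1, 1, 1, 1, 1, 1] (30 cycles, including the fixed point 0).
n − c = 195 − 30 = 165; sign = (−1)^165 = -1.
Via Zolotarev, sign(π_{106}) = (106|195) = -1.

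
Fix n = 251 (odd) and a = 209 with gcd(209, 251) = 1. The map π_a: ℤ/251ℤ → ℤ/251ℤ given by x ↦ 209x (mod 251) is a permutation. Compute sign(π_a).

+1

Start at x=110: 110 → 149 → 17 → 39 → 119 → 22 → 80 → … (one orbit).
Cycle type of π: 125×2 + 1; total 3 cycles.
251 − 3 = 248 transpositions; sign(π) = (−1)^248 = +1.
The Jacobi symbol (209|251) = +1 (Zolotarev) agrees.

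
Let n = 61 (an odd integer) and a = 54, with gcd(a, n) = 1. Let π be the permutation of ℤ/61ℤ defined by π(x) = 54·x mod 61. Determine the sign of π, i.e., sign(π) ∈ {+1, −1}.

-1

Trace 32: π^k(32) = [32, 20, 43, 4, 33, 13, 31] for k=0..6.
The orbit structure of x ↦ 54x mod 61: 2 orbits of sizes [60, 1].
2 cycles on 61: each ℓ→(−1)^(ℓ−1), product (−1)^59 = -1.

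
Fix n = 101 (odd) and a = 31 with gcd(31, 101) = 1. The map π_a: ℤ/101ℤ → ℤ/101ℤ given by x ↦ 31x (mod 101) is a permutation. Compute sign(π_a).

+1

Trace 58: π^k(58) = [58, 81, 87, 71, 80, 56, 19] for k=0..6.
5 cycles of lengths [25, 25, 25, 25, 1].
With 5 cycles on 101 points, sign = (−1)^{101−5} = +1.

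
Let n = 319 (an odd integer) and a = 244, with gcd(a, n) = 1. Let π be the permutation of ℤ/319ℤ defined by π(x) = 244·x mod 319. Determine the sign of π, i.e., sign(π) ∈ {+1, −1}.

Orbit of 46 under x↦244x: [46, 59, 41, 115, 307, 262, 128]… (length divides ord_319(244)).
Decompose π into cycles: lengths [20, 20, 20, 20, 20, 20, 20, 20, 20, 20, 20, 20, 20, 20, 10, 4, 4, 4, 4, 4, 4, 4, 1] (23 cycles, including the fixed point 0).
319 − 23 = 296 transpositions; sign(π) = (−1)^296 = +1.

+1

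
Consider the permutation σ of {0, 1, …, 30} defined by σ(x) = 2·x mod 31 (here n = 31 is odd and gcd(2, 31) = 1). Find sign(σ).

+1

Trace 4: π^k(4) = [4, 8, 16, 1, 2] for k=0..4.
7 cycles of lengths [5, 5, 5, 5, 5, 5, 1].
Σ(ℓ_i−1) = 31−7 = 24; sign = (−1)^24 = +1.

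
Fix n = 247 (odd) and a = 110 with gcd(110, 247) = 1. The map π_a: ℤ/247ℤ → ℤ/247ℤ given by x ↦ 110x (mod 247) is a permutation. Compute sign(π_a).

+1

Trace 164: π^k(164) = [164, 9, 2, 220, 241, 81, 18] for k=0..6.
Decompose π into cycles: lengths [36, 36, 36, 36, 36, 36, 18, 12, 1] (9 cycles, including the fixed point 0).
sign(π) = (−1)^{n − #cycles} = (−1)^{247−9} = (−1)^238 = +1.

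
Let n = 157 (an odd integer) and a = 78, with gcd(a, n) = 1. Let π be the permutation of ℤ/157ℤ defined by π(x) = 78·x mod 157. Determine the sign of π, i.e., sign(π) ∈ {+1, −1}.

Start at x=29: 29 → 64 → 125 → 16 → 149 → 4 → 155 → … (one orbit).
4 cycles of lengths [52, 52, 52, 1].
n − c = 157 − 4 = 153; sign = (−1)^153 = -1.

-1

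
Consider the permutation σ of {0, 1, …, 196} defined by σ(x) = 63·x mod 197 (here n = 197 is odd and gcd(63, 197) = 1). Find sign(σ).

+1

Start at x=164: 164 → 88 → 28 → 188 → 24 → 133 → 105 → … (one orbit).
Decompose π into cycles: lengths [49, 49, 49, 49, 1] (5 cycles, including the fixed point 0).
n − c = 197 − 5 = 192; sign = (−1)^192 = +1.
Zolotarev: (63|197) = +1, matching the cycle-count sign.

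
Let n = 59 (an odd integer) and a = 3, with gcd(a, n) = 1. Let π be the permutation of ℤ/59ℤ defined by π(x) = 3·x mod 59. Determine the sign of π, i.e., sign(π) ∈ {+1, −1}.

Start at x=9: 9 → 27 → 22 → 7 → 21 → 4 → 12 → … (one orbit).
Decompose π into cycles: lengths [29, 29, 1] (3 cycles, including the fixed point 0).
3 cycles on 59: each ℓ→(−1)^(ℓ−1), product (−1)^56 = +1.
The Jacobi symbol (3|59) = +1 (Zolotarev) agrees.

+1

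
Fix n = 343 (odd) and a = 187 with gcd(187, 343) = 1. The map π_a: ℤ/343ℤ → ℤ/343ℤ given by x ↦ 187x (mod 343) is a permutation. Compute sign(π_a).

-1

Start at x=227: 227 → 260 → 257 → 39 → 90 → 23 → 185 → … (one orbit).
π_187 has 4 disjoint cycles with lengths [294, 42, 6, 1] on {0,…,342}.
With 4 cycles on 343 points, sign = (−1)^{343−4} = -1.
Zolotarev: (187|343) = -1, matching the cycle-count sign.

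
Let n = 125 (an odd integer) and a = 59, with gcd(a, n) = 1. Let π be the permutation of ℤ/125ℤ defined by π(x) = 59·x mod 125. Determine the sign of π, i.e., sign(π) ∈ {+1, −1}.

Start at x=114: 114 → 101 → 84 → 81 → 29 → 86 → 74 → … (one orbit).
π_59 has 7 disjoint cycles with lengths [50, 50, 10, 10, 2, 2, 1] on {0,…,124}.
n − c = 125 − 7 = 118; sign = (−1)^118 = +1.
The Jacobi symbol (59|125) = +1 (Zolotarev) agrees.

+1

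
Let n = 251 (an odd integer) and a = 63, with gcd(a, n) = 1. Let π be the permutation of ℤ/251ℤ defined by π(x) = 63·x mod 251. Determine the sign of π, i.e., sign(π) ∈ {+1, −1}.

Orbit of 5 under x↦63x: [5, 64, 16, 4, 1, 63, 204]… (length divides ord_251(63)).
The orbit structure of x ↦ 63x mod 251: 11 orbits of sizes [25, 25, 25, 25, 25, 25, 25, 25, 25, 25, 1].
sign(π) = (−1)^{n − #cycles} = (−1)^{251−11} = (−1)^240 = +1.
Zolotarev: (63|251) = +1, matching the cycle-count sign.

+1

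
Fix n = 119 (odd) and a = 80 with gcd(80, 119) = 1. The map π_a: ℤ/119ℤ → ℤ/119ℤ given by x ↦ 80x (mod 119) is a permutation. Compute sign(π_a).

Trace 61: π^k(61) = [61, 1, 80, 93, 62, 81, 54] for k=0..6.
Cycle lengths of π_80 on ℤ/119ℤ: [48, 48, 16, 6, 1]; 5 cycles in total.
5 cycles on 119: each ℓ→(−1)^(ℓ−1), product (−1)^114 = +1.
Zolotarev: (80|119) = +1, matching the cycle-count sign.

+1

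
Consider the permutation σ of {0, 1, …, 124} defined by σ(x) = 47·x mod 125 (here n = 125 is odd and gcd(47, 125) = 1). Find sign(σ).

-1

Orbit of 63 under x↦47x: [63, 86, 42, 99, 28, 66, 102]… (length divides ord_125(47)).
Cycle type of π: 100 + 20 + 4 + 1; total 4 cycles.
4 cycles on 125: each ℓ→(−1)^(ℓ−1), product (−1)^121 = -1.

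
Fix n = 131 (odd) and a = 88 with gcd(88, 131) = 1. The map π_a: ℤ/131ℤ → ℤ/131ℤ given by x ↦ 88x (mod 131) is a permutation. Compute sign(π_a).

Orbit of 14 under x↦88x: [14, 53, 79, 9, 6, 4, 90]… (length divides ord_131(88)).
Cycle lengths of π_88 on ℤ/131ℤ: [130, 1]; 2 cycles in total.
sign(π) = (−1)^{n − #cycles} = (−1)^{131−2} = (−1)^129 = -1.

-1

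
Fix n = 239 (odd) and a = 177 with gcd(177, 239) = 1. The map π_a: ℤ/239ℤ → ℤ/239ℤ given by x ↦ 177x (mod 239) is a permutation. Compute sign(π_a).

Orbit of 32 under x↦177x: [32, 167, 162, 233, 133, 119, 31]… (length divides ord_239(177)).
2 cycles of lengths [238, 1].
n − c = 239 − 2 = 237; sign = (−1)^237 = -1.
Check: (177/239) = -1 by Zolotarev.

-1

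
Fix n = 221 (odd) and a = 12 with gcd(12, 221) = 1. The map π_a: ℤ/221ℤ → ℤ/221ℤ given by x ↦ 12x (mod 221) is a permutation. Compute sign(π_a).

-1

Trace 1: π^k(1) = [1, 12, 144, 181, 183, 207, 53] for k=0..6.
Decompose π into cycles: lengths [16, 16, 16, 16, 16, 16, 16, 16, 16, 16, 16, 16, 16, 2, 2, 2, 2, 2, 2, 1] (20 cycles, including the fixed point 0).
Σ(ℓ_i−1) = 221−20 = 201; sign = (−1)^201 = -1.
Check: (12/221) = -1 by Zolotarev.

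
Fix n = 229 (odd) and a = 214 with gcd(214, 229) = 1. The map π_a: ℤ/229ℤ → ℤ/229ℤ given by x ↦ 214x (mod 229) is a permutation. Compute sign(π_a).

+1

Trace 60: π^k(60) = [60, 16, 218, 165, 44, 27, 53] for k=0..6.
π_214 has 13 disjoint cycles with lengths [19, 19, 19, 19, 19, 19, 19, 19, 19, 19, 19, 19, 1] on {0,…,228}.
13 cycles on 229: each ℓ→(−1)^(ℓ−1), product (−1)^216 = +1.
Check: (214/229) = +1 by Zolotarev.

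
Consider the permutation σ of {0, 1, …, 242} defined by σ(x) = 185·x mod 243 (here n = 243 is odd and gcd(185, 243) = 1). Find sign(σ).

Start at x=239: 239 → 232 → 152 → 175 → 56 → 154 → 59 → … (one orbit).
Decompose π into cycles: lengths [162, 54, 18, 6, 2, 1] (6 cycles, including the fixed point 0).
n − c = 243 − 6 = 237; sign = (−1)^237 = -1.
Zolotarev: (185|243) = -1, matching the cycle-count sign.

-1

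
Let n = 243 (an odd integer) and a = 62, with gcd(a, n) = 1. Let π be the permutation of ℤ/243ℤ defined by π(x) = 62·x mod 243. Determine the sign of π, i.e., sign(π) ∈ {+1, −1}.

-1

Start at x=188: 188 → 235 → 233 → 109 → 197 → 64 → 80 → … (one orbit).
π_62 has 14 disjoint cycles with lengths [54, 54, 54, 18, 18, 18, 6, 6, 6, 2, 2, 2, 2, 1] on {0,…,242}.
Σ(ℓ_i−1) = 243−14 = 229; sign = (−1)^229 = -1.
(62|243)_J = -1 (Zolotarev's lemma cross-check).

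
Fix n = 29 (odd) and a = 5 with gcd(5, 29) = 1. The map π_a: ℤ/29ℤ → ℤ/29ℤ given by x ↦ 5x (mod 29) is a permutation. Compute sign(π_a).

Trace 4: π^k(4) = [4, 20, 13, 7, 6, 1, 5] for k=0..6.
Cycle lengths of π_5 on ℤ/29ℤ: [14, 14, 1]; 3 cycles in total.
With 3 cycles on 29 points, sign = (−1)^{29−3} = +1.

+1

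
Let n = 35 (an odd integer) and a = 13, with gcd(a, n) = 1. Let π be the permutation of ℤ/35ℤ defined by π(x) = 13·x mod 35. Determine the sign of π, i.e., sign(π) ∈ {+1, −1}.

Orbit of 1 under x↦13x: [1, 13, 29, 27]… (length divides ord_35(13)).
π_13 has 11 disjoint cycles with lengths [4, 4, 4, 4, 4, 4, 4, 2, 2, 2, 1] on {0,…,34}.
n − c = 35 − 11 = 24; sign = (−1)^24 = +1.
Via Zolotarev, sign(π_{13}) = (13|35) = +1.

+1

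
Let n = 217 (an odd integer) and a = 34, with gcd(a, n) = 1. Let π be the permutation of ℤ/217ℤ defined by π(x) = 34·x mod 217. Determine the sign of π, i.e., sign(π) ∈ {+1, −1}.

Trace 71: π^k(71) = [71, 27, 50, 181, 78, 48, 113] for k=0..6.
Cycle type of π: 30×7 + 2×3 + 1; total 11 cycles.
With 11 cycles on 217 points, sign = (−1)^{217−11} = +1.
The Jacobi symbol (34|217) = +1 (Zolotarev) agrees.

+1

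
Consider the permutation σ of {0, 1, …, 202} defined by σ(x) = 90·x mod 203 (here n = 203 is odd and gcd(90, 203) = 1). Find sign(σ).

Orbit of 90 under x↦90x: [90, 183, 27, 197, 69, 120, 41]… (length divides ord_203(90)).
Cycle lengths of π_90 on ℤ/203ℤ: [28, 28, 28, 28, 28, 28, 28, 2, 2, 2, 1]; 11 cycles in total.
11 cycles on 203: each ℓ→(−1)^(ℓ−1), product (−1)^192 = +1.
(90|203)_J = +1 (Zolotarev's lemma cross-check).

+1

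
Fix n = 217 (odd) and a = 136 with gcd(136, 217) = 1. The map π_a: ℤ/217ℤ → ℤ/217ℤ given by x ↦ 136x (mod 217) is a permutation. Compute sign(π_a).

+1

Orbit of 208 under x↦136x: [208, 78, 192, 72, 27, 200, 75]… (length divides ord_217(136)).
The orbit structure of x ↦ 136x mod 217: 9 orbits of sizes [30, 30, 30, 30, 30, 30, 30, 6, 1].
217 − 9 = 208 transpositions; sign(π) = (−1)^208 = +1.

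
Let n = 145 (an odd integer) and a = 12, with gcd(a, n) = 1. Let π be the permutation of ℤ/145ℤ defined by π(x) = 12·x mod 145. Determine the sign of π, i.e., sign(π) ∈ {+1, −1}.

Orbit of 133 under x↦12x: [133, 1, 12, 144]… (length divides ord_145(12)).
37 cycles of lengths [4, 4, 4, 4, 4, 4, 4, 4, 4, 4, 4, 4, 4, 4, 4, 4, 4, 4, 4, 4, 4, 4, 4, 4, 4, 4, 4, 4, 4, 4, 4, 4, 4, 4, 4, 4, 1].
With 37 cycles on 145 points, sign = (−1)^{145−37} = +1.

+1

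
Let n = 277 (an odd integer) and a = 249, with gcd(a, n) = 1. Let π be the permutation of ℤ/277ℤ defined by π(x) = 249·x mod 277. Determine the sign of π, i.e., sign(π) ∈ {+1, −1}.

+1

Orbit of 79 under x↦249x: [79, 4, 165, 89, 1, 249, 230]… (length divides ord_277(249)).
Cycle type of π: 138×2 + 1; total 3 cycles.
3 cycles on 277: each ℓ→(−1)^(ℓ−1), product (−1)^274 = +1.
The Jacobi symbol (249|277) = +1 (Zolotarev) agrees.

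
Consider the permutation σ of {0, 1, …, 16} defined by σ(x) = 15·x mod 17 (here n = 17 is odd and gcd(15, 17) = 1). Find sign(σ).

Start at x=9: 9 → 16 → 2 → 13 → 8 → 1 → 15 → … (one orbit).
3 cycles of lengths [8, 8, 1].
sign(π) = (−1)^{n − #cycles} = (−1)^{17−3} = (−1)^14 = +1.
Check: (15/17) = +1 by Zolotarev.

+1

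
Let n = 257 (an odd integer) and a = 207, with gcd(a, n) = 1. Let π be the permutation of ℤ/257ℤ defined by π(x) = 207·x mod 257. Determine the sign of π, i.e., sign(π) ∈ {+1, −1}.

Trace 81: π^k(81) = [81, 62, 241, 29, 92, 26, 242] for k=0..6.
Cycle type of π: 128×2 + 1; total 3 cycles.
3 cycles on 257: each ℓ→(−1)^(ℓ−1), product (−1)^254 = +1.

+1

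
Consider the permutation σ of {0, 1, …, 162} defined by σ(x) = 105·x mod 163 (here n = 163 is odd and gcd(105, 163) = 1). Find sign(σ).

-1

Orbit of 1 under x↦105x: [1, 105, 104, 162, 58, 59]… (length divides ord_163(105)).
28 cycles of lengths [6, 6, 6, 6, 6, 6, 6, 6, 6, 6, 6, 6, 6, 6, 6, 6, 6, 6, 6, 6, 6, 6, 6, 6, 6, 6, 6, 1].
28 cycles on 163: each ℓ→(−1)^(ℓ−1), product (−1)^135 = -1.
Zolotarev: (105|163) = -1, matching the cycle-count sign.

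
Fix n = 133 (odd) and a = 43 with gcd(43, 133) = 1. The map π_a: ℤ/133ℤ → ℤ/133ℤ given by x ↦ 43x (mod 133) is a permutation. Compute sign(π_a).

+1

Start at x=85: 85 → 64 → 92 → 99 → 1 → 43 → 120 → … (one orbit).
Cycle lengths of π_43 on ℤ/133ℤ: [9, 9, 9, 9, 9, 9, 9, 9, 9, 9, 9, 9, 9, 9, 1, 1, 1, 1, 1, 1, 1]; 21 cycles in total.
With 21 cycles on 133 points, sign = (−1)^{133−21} = +1.
Zolotarev: (43|133) = +1, matching the cycle-count sign.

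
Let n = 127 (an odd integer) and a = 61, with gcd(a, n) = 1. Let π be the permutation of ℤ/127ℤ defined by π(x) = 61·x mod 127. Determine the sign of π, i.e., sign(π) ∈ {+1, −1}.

Trace 38: π^k(38) = [38, 32, 47, 73, 8, 107, 50] for k=0..6.
Decompose π into cycles: lengths [21, 21, 21, 21, 21, 21, 1] (7 cycles, including the fixed point 0).
7 cycles on 127: each ℓ→(−1)^(ℓ−1), product (−1)^120 = +1.

+1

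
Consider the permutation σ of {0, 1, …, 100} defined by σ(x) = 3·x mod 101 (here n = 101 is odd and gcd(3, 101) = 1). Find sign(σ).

-1

Orbit of 14 under x↦3x: [14, 42, 25, 75, 23, 69, 5]… (length divides ord_101(3)).
Cycle lengths of π_3 on ℤ/101ℤ: [100, 1]; 2 cycles in total.
101 − 2 = 99 transpositions; sign(π) = (−1)^99 = -1.
Zolotarev: (3|101) = -1, matching the cycle-count sign.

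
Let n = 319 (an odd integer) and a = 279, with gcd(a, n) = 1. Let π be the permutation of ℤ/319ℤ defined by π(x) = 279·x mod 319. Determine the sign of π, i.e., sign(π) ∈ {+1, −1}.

-1

Start at x=92: 92 → 148 → 141 → 102 → 67 → 191 → 16 → … (one orbit).
Cycle type of π: 140×2 + 28 + 5×2 + 1; total 6 cycles.
With 6 cycles on 319 points, sign = (−1)^{319−6} = -1.
The Jacobi symbol (279|319) = -1 (Zolotarev) agrees.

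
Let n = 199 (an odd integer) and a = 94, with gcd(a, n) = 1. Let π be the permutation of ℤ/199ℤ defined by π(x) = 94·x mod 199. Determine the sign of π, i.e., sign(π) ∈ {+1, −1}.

Start at x=26: 26 → 56 → 90 → 102 → 36 → 1 → 94 → … (one orbit).
3 cycles of lengths [99, 99, 1].
n − c = 199 − 3 = 196; sign = (−1)^196 = +1.

+1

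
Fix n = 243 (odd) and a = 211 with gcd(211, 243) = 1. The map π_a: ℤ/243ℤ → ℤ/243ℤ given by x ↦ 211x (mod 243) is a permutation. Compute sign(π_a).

+1

Orbit of 7 under x↦211x: [7, 19, 121, 16, 217, 103, 106]… (length divides ord_243(211)).
Cycle type of π: 81×2 + 27×2 + 9×2 + 3×2 + 1×3; total 11 cycles.
sign(π) = (−1)^{n − #cycles} = (−1)^{243−11} = (−1)^232 = +1.
Zolotarev: (211|243) = +1, matching the cycle-count sign.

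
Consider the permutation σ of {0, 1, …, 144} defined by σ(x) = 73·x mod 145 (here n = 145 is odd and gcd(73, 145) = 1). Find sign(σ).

+1

Orbit of 32 under x↦73x: [32, 16, 8, 4, 2, 1, 73]… (length divides ord_145(73)).
7 cycles of lengths [28, 28, 28, 28, 28, 4, 1].
With 7 cycles on 145 points, sign = (−1)^{145−7} = +1.
(73|145)_J = +1 (Zolotarev's lemma cross-check).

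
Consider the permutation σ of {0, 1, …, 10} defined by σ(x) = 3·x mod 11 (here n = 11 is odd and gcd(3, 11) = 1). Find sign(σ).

+1

Orbit of 9 under x↦3x: [9, 5, 4, 1, 3]… (length divides ord_11(3)).
3 cycles of lengths [5, 5, 1].
sign(π) = (−1)^{n − #cycles} = (−1)^{11−3} = (−1)^8 = +1.
Check: (3/11) = +1 by Zolotarev.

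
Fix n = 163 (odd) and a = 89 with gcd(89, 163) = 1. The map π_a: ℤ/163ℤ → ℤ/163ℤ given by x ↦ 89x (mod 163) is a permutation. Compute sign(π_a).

Orbit of 143 under x↦89x: [143, 13, 16, 120, 85, 67, 95]… (length divides ord_163(89)).
Cycle type of π: 162 + 1; total 2 cycles.
With 2 cycles on 163 points, sign = (−1)^{163−2} = -1.
Via Zolotarev, sign(π_{89}) = (89|163) = -1.

-1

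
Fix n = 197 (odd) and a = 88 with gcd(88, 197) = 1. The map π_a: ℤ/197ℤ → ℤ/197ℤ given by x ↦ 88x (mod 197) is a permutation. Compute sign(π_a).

+1

Orbit of 104 under x↦88x: [104, 90, 40, 171, 76, 187, 105]… (length divides ord_197(88)).
Decompose π into cycles: lengths [49, 49, 49, 49, 1] (5 cycles, including the fixed point 0).
5 cycles on 197: each ℓ→(−1)^(ℓ−1), product (−1)^192 = +1.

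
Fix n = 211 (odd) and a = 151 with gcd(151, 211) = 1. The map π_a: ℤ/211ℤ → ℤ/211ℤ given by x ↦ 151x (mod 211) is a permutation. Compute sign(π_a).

+1

Orbit of 1 under x↦151x: [1, 151, 13, 64, 169, 199, 87]… (length divides ord_211(151)).
7 cycles of lengths [35, 35, 35, 35, 35, 35, 1].
211 − 7 = 204 transpositions; sign(π) = (−1)^204 = +1.
Via Zolotarev, sign(π_{151}) = (151|211) = +1.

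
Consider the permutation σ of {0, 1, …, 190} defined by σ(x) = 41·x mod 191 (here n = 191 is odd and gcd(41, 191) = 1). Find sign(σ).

-1

Orbit of 107 under x↦41x: [107, 185, 136, 37, 180, 122, 36]… (length divides ord_191(41)).
Cycle type of π: 38×5 + 1; total 6 cycles.
Σ(ℓ_i−1) = 191−6 = 185; sign = (−1)^185 = -1.
The Jacobi symbol (41|191) = -1 (Zolotarev) agrees.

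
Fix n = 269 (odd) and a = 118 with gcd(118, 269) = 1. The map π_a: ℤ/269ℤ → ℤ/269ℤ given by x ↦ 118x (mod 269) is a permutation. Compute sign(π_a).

+1

Orbit of 256 under x↦118x: [256, 80, 25, 260, 14, 38, 180]… (length divides ord_269(118)).
π_118 has 5 disjoint cycles with lengths [67, 67, 67, 67, 1] on {0,…,268}.
With 5 cycles on 269 points, sign = (−1)^{269−5} = +1.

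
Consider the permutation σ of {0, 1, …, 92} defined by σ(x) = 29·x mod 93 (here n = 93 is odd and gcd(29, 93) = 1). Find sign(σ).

+1

Orbit of 64 under x↦29x: [64, 89, 70, 77, 1, 29, 4]… (length divides ord_93(29)).
Cycle lengths of π_29 on ℤ/93ℤ: [10, 10, 10, 10, 10, 10, 10, 10, 10, 2, 1]; 11 cycles in total.
Σ(ℓ_i−1) = 93−11 = 82; sign = (−1)^82 = +1.
The Jacobi symbol (29|93) = +1 (Zolotarev) agrees.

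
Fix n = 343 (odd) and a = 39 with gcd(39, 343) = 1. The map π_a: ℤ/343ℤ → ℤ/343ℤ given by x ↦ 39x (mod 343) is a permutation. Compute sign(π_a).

+1

Start at x=326: 326 → 23 → 211 → 340 → 226 → 239 → 60 → … (one orbit).
Decompose π into cycles: lengths [147, 147, 21, 21, 3, 3, 1] (7 cycles, including the fixed point 0).
n − c = 343 − 7 = 336; sign = (−1)^336 = +1.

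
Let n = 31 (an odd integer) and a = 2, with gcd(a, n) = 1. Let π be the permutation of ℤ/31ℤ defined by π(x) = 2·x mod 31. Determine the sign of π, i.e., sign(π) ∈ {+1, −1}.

Orbit of 16 under x↦2x: [16, 1, 2, 4, 8]… (length divides ord_31(2)).
Decompose π into cycles: lengths [5, 5, 5, 5, 5, 5, 1] (7 cycles, including the fixed point 0).
With 7 cycles on 31 points, sign = (−1)^{31−7} = +1.

+1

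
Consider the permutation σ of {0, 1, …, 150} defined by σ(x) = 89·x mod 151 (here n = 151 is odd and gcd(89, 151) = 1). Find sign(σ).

Trace 116: π^k(116) = [116, 56, 1, 89, 69, 101, 80] for k=0..6.
Cycle type of π: 150 + 1; total 2 cycles.
n − c = 151 − 2 = 149; sign = (−1)^149 = -1.

-1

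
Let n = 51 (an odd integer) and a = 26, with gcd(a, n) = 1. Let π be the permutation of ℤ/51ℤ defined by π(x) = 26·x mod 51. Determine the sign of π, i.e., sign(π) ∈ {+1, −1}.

-1

Orbit of 26 under x↦26x: [26, 13, 32, 16, 8, 4, 2]… (length divides ord_51(26)).
Cycle lengths of π_26 on ℤ/51ℤ: [8, 8, 8, 8, 8, 8, 2, 1]; 8 cycles in total.
With 8 cycles on 51 points, sign = (−1)^{51−8} = -1.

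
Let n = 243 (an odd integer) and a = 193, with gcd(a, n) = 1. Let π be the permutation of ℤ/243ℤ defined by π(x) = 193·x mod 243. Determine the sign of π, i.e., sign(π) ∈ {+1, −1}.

Start at x=211: 211 → 142 → 190 → 220 → 178 → 91 → 67 → … (one orbit).
The orbit structure of x ↦ 193x mod 243: 11 orbits of sizes [81, 81, 27, 27, 9, 9, 3, 3, 1, 1, 1].
243 − 11 = 232 transpositions; sign(π) = (−1)^232 = +1.
(193|243)_J = +1 (Zolotarev's lemma cross-check).

+1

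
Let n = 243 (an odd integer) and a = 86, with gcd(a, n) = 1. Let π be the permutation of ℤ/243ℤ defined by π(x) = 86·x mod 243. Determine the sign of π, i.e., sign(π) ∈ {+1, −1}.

-1

Trace 56: π^k(56) = [56, 199, 104, 196, 89, 121, 200] for k=0..6.
The orbit structure of x ↦ 86x mod 243: 6 orbits of sizes [162, 54, 18, 6, 2, 1].
243 − 6 = 237 transpositions; sign(π) = (−1)^237 = -1.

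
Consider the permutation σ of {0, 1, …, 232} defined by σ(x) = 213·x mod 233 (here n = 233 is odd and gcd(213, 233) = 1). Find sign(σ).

-1

Orbit of 130 under x↦213x: [130, 196, 41, 112, 90, 64, 118]… (length divides ord_233(213)).
Cycle type of π: 232 + 1; total 2 cycles.
233 − 2 = 231 transpositions; sign(π) = (−1)^231 = -1.
(213|233)_J = -1 (Zolotarev's lemma cross-check).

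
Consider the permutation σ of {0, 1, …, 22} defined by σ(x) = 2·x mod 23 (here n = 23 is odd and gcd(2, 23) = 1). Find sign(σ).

Trace 8: π^k(8) = [8, 16, 9, 18, 13, 3, 6] for k=0..6.
The orbit structure of x ↦ 2x mod 23: 3 orbits of sizes [11, 11, 1].
23 − 3 = 20 transpositions; sign(π) = (−1)^20 = +1.
(2|23)_J = +1 (Zolotarev's lemma cross-check).

+1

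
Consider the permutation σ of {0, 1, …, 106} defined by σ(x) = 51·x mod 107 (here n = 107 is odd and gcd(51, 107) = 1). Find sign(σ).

Trace 64: π^k(64) = [64, 54, 79, 70, 39, 63, 3] for k=0..6.
The orbit structure of x ↦ 51x mod 107: 2 orbits of sizes [106, 1].
sign(π) = (−1)^{n − #cycles} = (−1)^{107−2} = (−1)^105 = -1.

-1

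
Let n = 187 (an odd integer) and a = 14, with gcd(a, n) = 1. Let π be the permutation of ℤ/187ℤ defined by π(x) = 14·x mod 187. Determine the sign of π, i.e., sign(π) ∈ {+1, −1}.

-1

Orbit of 152 under x↦14x: [152, 71, 59, 78, 157, 141, 104]… (length divides ord_187(14)).
The orbit structure of x ↦ 14x mod 187: 6 orbits of sizes [80, 80, 16, 5, 5, 1].
6 cycles on 187: each ℓ→(−1)^(ℓ−1), product (−1)^181 = -1.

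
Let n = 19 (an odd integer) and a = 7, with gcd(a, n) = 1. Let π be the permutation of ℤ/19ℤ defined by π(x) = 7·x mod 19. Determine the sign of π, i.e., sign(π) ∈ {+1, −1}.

Orbit of 11 under x↦7x: [11, 1, 7]… (length divides ord_19(7)).
The orbit structure of x ↦ 7x mod 19: 7 orbits of sizes [3, 3, 3, 3, 3, 3, 1].
n − c = 19 − 7 = 12; sign = (−1)^12 = +1.
Via Zolotarev, sign(π_{7}) = (7|19) = +1.

+1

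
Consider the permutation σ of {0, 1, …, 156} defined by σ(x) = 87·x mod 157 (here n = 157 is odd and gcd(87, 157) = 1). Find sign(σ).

Trace 62: π^k(62) = [62, 56, 5, 121, 8, 68, 107] for k=0..6.
The orbit structure of x ↦ 87x mod 157: 2 orbits of sizes [156, 1].
Σ(ℓ_i−1) = 157−2 = 155; sign = (−1)^155 = -1.
Via Zolotarev, sign(π_{87}) = (87|157) = -1.

-1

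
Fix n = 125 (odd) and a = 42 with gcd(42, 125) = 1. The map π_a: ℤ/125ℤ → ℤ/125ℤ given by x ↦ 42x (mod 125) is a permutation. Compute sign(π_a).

Trace 81: π^k(81) = [81, 27, 9, 3, 1, 42, 14] for k=0..6.
Cycle lengths of π_42 on ℤ/125ℤ: [100, 20, 4, 1]; 4 cycles in total.
4 cycles on 125: each ℓ→(−1)^(ℓ−1), product (−1)^121 = -1.

-1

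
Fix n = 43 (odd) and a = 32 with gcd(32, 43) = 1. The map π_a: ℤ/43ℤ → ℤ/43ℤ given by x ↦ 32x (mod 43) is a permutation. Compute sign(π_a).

Start at x=32: 32 → 35 → 2 → 21 → 27 → 4 → 42 → … (one orbit).
π_32 has 4 disjoint cycles with lengths [14, 14, 14, 1] on {0,…,42}.
4 cycles on 43: each ℓ→(−1)^(ℓ−1), product (−1)^39 = -1.
Check: (32/43) = -1 by Zolotarev.

-1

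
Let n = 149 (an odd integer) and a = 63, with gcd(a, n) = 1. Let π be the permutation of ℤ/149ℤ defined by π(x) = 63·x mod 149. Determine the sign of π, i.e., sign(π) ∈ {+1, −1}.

+1

Start at x=29: 29 → 39 → 73 → 129 → 81 → 37 → 96 → … (one orbit).
Decompose π into cycles: lengths [37, 37, 37, 37, 1] (5 cycles, including the fixed point 0).
With 5 cycles on 149 points, sign = (−1)^{149−5} = +1.
(63|149)_J = +1 (Zolotarev's lemma cross-check).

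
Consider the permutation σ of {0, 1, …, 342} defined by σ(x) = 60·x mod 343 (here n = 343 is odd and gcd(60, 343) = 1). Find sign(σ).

+1

Start at x=186: 186 → 184 → 64 → 67 → 247 → 71 → 144 → … (one orbit).
The orbit structure of x ↦ 60x mod 343: 7 orbits of sizes [147, 147, 21, 21, 3, 3, 1].
343 − 7 = 336 transpositions; sign(π) = (−1)^336 = +1.
Check: (60/343) = +1 by Zolotarev.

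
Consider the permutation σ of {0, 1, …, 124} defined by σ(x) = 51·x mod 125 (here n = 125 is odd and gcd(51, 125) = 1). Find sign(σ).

+1

Trace 26: π^k(26) = [26, 76, 1, 51, 101] for k=0..4.
Cycle type of π: 5×20 + 1×25; total 45 cycles.
n − c = 125 − 45 = 80; sign = (−1)^80 = +1.
Zolotarev: (51|125) = +1, matching the cycle-count sign.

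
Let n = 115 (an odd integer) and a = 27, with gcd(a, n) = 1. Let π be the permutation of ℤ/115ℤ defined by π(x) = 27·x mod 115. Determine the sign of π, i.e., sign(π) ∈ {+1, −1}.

-1

Orbit of 87 under x↦27x: [87, 49, 58, 71, 77, 9, 13]… (length divides ord_115(27)).
6 cycles of lengths [44, 44, 11, 11, 4, 1].
n − c = 115 − 6 = 109; sign = (−1)^109 = -1.
Via Zolotarev, sign(π_{27}) = (27|115) = -1.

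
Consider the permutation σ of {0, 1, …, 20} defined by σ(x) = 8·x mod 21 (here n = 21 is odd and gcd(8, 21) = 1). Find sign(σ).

-1

Trace 8: π^k(8) = [8, 1] for k=0..1.
Cycle type of π: 2×7 + 1×7; total 14 cycles.
14 cycles on 21: each ℓ→(−1)^(ℓ−1), product (−1)^7 = -1.
The Jacobi symbol (8|21) = -1 (Zolotarev) agrees.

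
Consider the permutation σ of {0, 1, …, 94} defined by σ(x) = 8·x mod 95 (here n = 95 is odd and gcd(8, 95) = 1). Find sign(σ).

+1

Start at x=18: 18 → 49 → 12 → 1 → 8 → 64 → 37 → … (one orbit).
π_8 has 11 disjoint cycles with lengths [12, 12, 12, 12, 12, 12, 6, 6, 6, 4, 1] on {0,…,94}.
sign(π) = (−1)^{n − #cycles} = (−1)^{95−11} = (−1)^84 = +1.
Via Zolotarev, sign(π_{8}) = (8|95) = +1.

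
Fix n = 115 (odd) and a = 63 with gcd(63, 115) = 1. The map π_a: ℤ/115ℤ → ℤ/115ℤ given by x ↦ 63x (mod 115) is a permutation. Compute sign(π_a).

+1

Start at x=28: 28 → 39 → 42 → 1 → 63 → 59 → 37 → … (one orbit).
Cycle type of π: 44×2 + 22 + 4 + 1; total 5 cycles.
sign(π) = (−1)^{n − #cycles} = (−1)^{115−5} = (−1)^110 = +1.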